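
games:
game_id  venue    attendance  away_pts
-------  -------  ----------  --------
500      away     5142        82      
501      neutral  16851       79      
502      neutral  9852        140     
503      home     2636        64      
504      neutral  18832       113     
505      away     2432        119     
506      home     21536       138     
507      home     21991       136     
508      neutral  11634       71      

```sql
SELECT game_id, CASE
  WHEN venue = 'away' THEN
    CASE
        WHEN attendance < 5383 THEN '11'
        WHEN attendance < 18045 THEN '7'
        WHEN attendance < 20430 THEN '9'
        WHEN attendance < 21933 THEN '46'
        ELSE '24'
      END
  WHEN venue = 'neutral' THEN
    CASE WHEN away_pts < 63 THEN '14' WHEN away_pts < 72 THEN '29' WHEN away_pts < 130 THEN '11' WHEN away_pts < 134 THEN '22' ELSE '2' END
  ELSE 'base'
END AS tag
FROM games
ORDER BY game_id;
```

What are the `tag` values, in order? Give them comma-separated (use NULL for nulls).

11, 11, 2, base, 11, 11, base, base, 29

game_id=500: venue='away' → inner[attendance < 5383] → 11
game_id=501: venue='neutral' → inner[away_pts < 130] → 11
game_id=502: venue='neutral' → inner[ELSE] → 2
game_id=503: venue='home' → outer ELSE → base
game_id=504: venue='neutral' → inner[away_pts < 130] → 11
game_id=505: venue='away' → inner[attendance < 5383] → 11
game_id=506: venue='home' → outer ELSE → base
game_id=507: venue='home' → outer ELSE → base
game_id=508: venue='neutral' → inner[away_pts < 72] → 29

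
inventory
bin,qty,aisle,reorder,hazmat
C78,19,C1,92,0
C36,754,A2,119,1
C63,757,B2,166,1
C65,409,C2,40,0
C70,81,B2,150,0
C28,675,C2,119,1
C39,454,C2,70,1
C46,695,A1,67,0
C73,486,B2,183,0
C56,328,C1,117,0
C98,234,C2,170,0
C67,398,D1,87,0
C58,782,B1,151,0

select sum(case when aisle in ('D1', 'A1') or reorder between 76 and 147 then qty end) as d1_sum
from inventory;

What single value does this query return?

2869

bin=C78: ✓ → 19
bin=C36: ✓ → 754
bin=C63: ✗
bin=C65: ✗
bin=C70: ✗
bin=C28: ✓ → 675
bin=C39: ✗
bin=C46: ✓ → 695
bin=C73: ✗
bin=C56: ✓ → 328
bin=C98: ✗
bin=C67: ✓ → 398
bin=C58: ✗
d1_sum = 19 + 754 + 675 + 695 + 328 + 398 = 2869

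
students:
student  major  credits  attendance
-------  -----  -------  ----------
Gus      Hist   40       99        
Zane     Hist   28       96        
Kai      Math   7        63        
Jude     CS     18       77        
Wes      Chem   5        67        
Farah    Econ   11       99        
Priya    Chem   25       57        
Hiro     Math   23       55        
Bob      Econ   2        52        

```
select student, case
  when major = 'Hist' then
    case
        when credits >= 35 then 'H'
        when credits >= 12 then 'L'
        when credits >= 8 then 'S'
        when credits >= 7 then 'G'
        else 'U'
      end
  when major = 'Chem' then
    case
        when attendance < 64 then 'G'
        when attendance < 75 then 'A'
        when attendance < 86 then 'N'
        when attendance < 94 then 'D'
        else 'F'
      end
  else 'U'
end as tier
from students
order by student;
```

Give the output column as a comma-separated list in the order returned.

student=Bob: major='Econ' → outer ELSE → U
student=Farah: major='Econ' → outer ELSE → U
student=Gus: major='Hist' → inner[credits >= 35] → H
student=Hiro: major='Math' → outer ELSE → U
student=Jude: major='CS' → outer ELSE → U
student=Kai: major='Math' → outer ELSE → U
student=Priya: major='Chem' → inner[attendance < 64] → G
student=Wes: major='Chem' → inner[attendance < 75] → A
student=Zane: major='Hist' → inner[credits >= 12] → L

U, U, H, U, U, U, G, A, L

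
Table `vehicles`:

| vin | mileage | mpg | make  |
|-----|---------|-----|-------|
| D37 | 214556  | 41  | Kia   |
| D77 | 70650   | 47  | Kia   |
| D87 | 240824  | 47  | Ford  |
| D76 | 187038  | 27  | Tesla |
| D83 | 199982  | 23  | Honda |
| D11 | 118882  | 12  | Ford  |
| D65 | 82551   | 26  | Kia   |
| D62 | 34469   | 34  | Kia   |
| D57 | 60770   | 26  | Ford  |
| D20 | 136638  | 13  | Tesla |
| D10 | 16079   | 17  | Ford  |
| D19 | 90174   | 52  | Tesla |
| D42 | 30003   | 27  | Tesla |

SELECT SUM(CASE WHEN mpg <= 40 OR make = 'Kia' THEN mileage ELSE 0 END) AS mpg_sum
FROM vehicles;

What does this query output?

vin=D37: ✓ → 214556
vin=D77: ✓ → 70650
vin=D87: ✗
vin=D76: ✓ → 187038
vin=D83: ✓ → 199982
vin=D11: ✓ → 118882
vin=D65: ✓ → 82551
vin=D62: ✓ → 34469
vin=D57: ✓ → 60770
vin=D20: ✓ → 136638
vin=D10: ✓ → 16079
vin=D19: ✗
vin=D42: ✓ → 30003
mpg_sum = 214556 + 70650 + 187038 + 199982 + 118882 + 82551 + 34469 + 60770 + 136638 + 16079 + 30003 = 1151618

1151618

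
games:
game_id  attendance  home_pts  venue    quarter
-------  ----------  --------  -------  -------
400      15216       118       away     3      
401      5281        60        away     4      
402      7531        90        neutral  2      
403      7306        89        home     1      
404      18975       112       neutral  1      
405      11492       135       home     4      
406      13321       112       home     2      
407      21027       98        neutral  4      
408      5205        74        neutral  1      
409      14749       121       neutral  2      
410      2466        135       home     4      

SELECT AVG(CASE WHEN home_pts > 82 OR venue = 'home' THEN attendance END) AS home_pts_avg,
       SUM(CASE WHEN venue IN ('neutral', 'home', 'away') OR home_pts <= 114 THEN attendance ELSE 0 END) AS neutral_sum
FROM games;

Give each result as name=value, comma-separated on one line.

[home_pts_avg: home_pts > 82 OR venue = 'home']
game_id=400: ✓ → 15216
game_id=401: ✗
game_id=402: ✓ → 7531
game_id=403: ✓ → 7306
game_id=404: ✓ → 18975
game_id=405: ✓ → 11492
game_id=406: ✓ → 13321
game_id=407: ✓ → 21027
game_id=408: ✗
game_id=409: ✓ → 14749
game_id=410: ✓ → 2466
home_pts_avg = (15216 + 7531 + 7306 + 18975 + 11492 + 13321 + 21027 + 14749 + 2466) / 9 = 12453.6666666667
—
[neutral_sum: venue IN ('neutral', 'home', 'away') OR home_pts <= 114]
game_id=400: ✓ → 15216
game_id=401: ✓ → 5281
game_id=402: ✓ → 7531
game_id=403: ✓ → 7306
game_id=404: ✓ → 18975
game_id=405: ✓ → 11492
game_id=406: ✓ → 13321
game_id=407: ✓ → 21027
game_id=408: ✓ → 5205
game_id=409: ✓ → 14749
game_id=410: ✓ → 2466
neutral_sum = 15216 + 5281 + 7531 + 7306 + 18975 + 11492 + 13321 + 21027 + 5205 + 14749 + 2466 = 122569

home_pts_avg=12453.6666666667, neutral_sum=122569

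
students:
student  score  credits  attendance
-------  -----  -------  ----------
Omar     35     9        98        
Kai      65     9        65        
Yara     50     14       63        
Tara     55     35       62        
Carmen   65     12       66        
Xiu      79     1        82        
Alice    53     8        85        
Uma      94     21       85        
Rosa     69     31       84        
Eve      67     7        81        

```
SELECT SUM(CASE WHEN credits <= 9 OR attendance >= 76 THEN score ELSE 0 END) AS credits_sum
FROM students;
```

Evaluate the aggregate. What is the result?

student=Omar: ✓ → 35
student=Kai: ✓ → 65
student=Yara: ✗
student=Tara: ✗
student=Carmen: ✗
student=Xiu: ✓ → 79
student=Alice: ✓ → 53
student=Uma: ✓ → 94
student=Rosa: ✓ → 69
student=Eve: ✓ → 67
credits_sum = 35 + 65 + 79 + 53 + 94 + 69 + 67 = 462

462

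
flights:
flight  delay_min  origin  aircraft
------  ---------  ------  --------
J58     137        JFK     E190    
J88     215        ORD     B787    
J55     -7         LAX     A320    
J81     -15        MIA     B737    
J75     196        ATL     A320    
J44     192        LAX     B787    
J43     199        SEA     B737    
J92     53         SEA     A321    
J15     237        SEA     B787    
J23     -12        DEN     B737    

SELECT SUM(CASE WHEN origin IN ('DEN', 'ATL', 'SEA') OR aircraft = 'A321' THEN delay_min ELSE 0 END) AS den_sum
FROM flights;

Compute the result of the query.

flight=J58: ✗
flight=J88: ✗
flight=J55: ✗
flight=J81: ✗
flight=J75: ✓ → 196
flight=J44: ✗
flight=J43: ✓ → 199
flight=J92: ✓ → 53
flight=J15: ✓ → 237
flight=J23: ✓ → -12
den_sum = 196 + 199 + 53 + 237 + -12 = 673

673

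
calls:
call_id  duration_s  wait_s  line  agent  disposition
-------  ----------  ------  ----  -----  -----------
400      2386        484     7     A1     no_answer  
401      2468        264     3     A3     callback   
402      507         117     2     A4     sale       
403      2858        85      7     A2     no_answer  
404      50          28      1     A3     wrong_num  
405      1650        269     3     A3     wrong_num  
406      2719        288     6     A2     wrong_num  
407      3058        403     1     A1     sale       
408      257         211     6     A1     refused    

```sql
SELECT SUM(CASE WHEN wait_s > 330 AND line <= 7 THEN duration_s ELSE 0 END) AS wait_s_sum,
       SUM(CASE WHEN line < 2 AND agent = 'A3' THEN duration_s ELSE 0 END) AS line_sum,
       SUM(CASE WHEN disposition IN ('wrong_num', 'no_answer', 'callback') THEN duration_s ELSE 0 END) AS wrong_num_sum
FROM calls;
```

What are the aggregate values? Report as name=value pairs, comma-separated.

wait_s_sum=5444, line_sum=50, wrong_num_sum=12131

[wait_s_sum: wait_s > 330 AND line <= 7]
call_id=400: ✓ → 2386
call_id=401: ✗
call_id=402: ✗
call_id=403: ✗
call_id=404: ✗
call_id=405: ✗
call_id=406: ✗
call_id=407: ✓ → 3058
call_id=408: ✗
wait_s_sum = 2386 + 3058 = 5444
—
[line_sum: line < 2 AND agent = 'A3']
call_id=400: ✗
call_id=401: ✗
call_id=402: ✗
call_id=403: ✗
call_id=404: ✓ → 50
call_id=405: ✗
call_id=406: ✗
call_id=407: ✗
call_id=408: ✗
line_sum = 50
—
[wrong_num_sum: disposition IN ('wrong_num', 'no_answer', 'callback')]
call_id=400: ✓ → 2386
call_id=401: ✓ → 2468
call_id=402: ✗
call_id=403: ✓ → 2858
call_id=404: ✓ → 50
call_id=405: ✓ → 1650
call_id=406: ✓ → 2719
call_id=407: ✗
call_id=408: ✗
wrong_num_sum = 2386 + 2468 + 2858 + 50 + 1650 + 2719 = 12131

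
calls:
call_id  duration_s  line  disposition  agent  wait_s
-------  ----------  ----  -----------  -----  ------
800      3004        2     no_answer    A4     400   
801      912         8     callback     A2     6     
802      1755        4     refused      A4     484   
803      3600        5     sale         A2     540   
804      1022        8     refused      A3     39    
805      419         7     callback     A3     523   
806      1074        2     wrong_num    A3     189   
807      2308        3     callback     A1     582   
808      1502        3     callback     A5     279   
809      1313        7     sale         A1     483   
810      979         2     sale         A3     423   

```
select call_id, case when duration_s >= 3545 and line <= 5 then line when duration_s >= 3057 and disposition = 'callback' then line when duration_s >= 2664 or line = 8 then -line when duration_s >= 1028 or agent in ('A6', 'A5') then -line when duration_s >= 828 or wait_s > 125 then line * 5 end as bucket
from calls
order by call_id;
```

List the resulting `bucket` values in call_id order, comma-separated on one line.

-2, -8, -4, 5, -8, 35, -2, -3, -3, -7, 10

call_id=800: duration_s >= 2664 or line = 8 → -2
call_id=801: duration_s >= 2664 or line = 8 → -8
call_id=802: duration_s >= 1028 or agent in ('A6', 'A5') → -4
call_id=803: duration_s >= 3545 and line <= 5 → 5
call_id=804: duration_s >= 2664 or line = 8 → -8
call_id=805: duration_s >= 828 or wait_s > 125 → 35
call_id=806: duration_s >= 1028 or agent in ('A6', 'A5') → -2
call_id=807: duration_s >= 1028 or agent in ('A6', 'A5') → -3
call_id=808: duration_s >= 1028 or agent in ('A6', 'A5') → -3
call_id=809: duration_s >= 1028 or agent in ('A6', 'A5') → -7
call_id=810: duration_s >= 828 or wait_s > 125 → 10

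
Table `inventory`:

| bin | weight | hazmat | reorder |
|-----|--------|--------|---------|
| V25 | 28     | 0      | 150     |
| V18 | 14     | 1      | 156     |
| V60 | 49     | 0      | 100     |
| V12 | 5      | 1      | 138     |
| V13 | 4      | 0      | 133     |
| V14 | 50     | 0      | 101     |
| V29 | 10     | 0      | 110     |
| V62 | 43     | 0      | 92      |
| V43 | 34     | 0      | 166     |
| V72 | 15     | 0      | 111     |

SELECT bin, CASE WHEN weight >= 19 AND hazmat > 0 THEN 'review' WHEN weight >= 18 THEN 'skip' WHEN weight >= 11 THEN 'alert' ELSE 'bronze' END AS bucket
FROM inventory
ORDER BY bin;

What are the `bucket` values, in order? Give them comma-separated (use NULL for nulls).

bronze, bronze, skip, alert, skip, bronze, skip, skip, skip, alert

bin=V12: ELSE → bronze
bin=V13: ELSE → bronze
bin=V14: weight >= 18 → skip
bin=V18: weight >= 11 → alert
bin=V25: weight >= 18 → skip
bin=V29: ELSE → bronze
bin=V43: weight >= 18 → skip
bin=V60: weight >= 18 → skip
bin=V62: weight >= 18 → skip
bin=V72: weight >= 11 → alert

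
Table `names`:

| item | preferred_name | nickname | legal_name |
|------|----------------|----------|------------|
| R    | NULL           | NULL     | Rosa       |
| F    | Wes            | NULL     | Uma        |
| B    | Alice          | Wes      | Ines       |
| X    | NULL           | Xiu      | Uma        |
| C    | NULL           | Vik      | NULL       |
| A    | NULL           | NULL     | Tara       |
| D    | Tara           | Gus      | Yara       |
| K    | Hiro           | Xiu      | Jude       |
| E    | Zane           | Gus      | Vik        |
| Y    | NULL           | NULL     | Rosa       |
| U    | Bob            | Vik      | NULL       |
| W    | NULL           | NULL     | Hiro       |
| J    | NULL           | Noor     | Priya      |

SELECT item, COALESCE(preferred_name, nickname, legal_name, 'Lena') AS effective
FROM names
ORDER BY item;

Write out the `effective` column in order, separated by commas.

item=A: preferred_name=NULL, nickname=NULL, legal_name=Tara → Tara
item=B: preferred_name=Alice → Alice
item=C: preferred_name=NULL, nickname=Vik → Vik
item=D: preferred_name=Tara → Tara
item=E: preferred_name=Zane → Zane
item=F: preferred_name=Wes → Wes
item=J: preferred_name=NULL, nickname=Noor → Noor
item=K: preferred_name=Hiro → Hiro
item=R: preferred_name=NULL, nickname=NULL, legal_name=Rosa → Rosa
item=U: preferred_name=Bob → Bob
item=W: preferred_name=NULL, nickname=NULL, legal_name=Hiro → Hiro
item=X: preferred_name=NULL, nickname=Xiu → Xiu
item=Y: preferred_name=NULL, nickname=NULL, legal_name=Rosa → Rosa

Tara, Alice, Vik, Tara, Zane, Wes, Noor, Hiro, Rosa, Bob, Hiro, Xiu, Rosa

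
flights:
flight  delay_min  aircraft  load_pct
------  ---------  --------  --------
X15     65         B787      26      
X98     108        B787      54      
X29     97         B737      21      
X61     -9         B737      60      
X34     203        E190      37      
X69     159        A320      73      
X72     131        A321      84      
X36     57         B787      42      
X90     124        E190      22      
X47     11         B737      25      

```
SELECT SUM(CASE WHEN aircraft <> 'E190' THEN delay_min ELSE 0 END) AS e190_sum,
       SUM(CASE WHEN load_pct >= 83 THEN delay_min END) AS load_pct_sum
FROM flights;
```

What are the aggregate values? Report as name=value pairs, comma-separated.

e190_sum=619, load_pct_sum=131

[e190_sum: aircraft <> 'E190']
flight=X15: ✓ → 65
flight=X98: ✓ → 108
flight=X29: ✓ → 97
flight=X61: ✓ → -9
flight=X34: ✗
flight=X69: ✓ → 159
flight=X72: ✓ → 131
flight=X36: ✓ → 57
flight=X90: ✗
flight=X47: ✓ → 11
e190_sum = 65 + 108 + 97 + -9 + 159 + 131 + 57 + 11 = 619
—
[load_pct_sum: load_pct >= 83]
flight=X15: ✗
flight=X98: ✗
flight=X29: ✗
flight=X61: ✗
flight=X34: ✗
flight=X69: ✗
flight=X72: ✓ → 131
flight=X36: ✗
flight=X90: ✗
flight=X47: ✗
load_pct_sum = 131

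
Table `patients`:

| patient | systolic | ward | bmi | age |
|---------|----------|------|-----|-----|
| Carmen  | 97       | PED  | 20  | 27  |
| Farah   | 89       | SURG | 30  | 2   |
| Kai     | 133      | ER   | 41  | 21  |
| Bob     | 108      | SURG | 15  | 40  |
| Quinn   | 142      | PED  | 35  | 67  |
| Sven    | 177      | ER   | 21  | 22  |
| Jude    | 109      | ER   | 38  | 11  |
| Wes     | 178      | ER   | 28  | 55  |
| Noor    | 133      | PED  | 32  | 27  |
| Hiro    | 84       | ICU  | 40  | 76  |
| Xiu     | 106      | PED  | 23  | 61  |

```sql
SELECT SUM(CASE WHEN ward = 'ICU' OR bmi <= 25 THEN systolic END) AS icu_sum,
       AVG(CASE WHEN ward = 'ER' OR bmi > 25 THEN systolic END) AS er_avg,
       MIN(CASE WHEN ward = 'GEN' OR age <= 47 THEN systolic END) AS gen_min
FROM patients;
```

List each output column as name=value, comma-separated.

[icu_sum: ward = 'ICU' OR bmi <= 25]
patient=Carmen: ✓ → 97
patient=Farah: ✗
patient=Kai: ✗
patient=Bob: ✓ → 108
patient=Quinn: ✗
patient=Sven: ✓ → 177
patient=Jude: ✗
patient=Wes: ✗
patient=Noor: ✗
patient=Hiro: ✓ → 84
patient=Xiu: ✓ → 106
icu_sum = 97 + 108 + 177 + 84 + 106 = 572
—
[er_avg: ward = 'ER' OR bmi > 25]
patient=Carmen: ✗
patient=Farah: ✓ → 89
patient=Kai: ✓ → 133
patient=Bob: ✗
patient=Quinn: ✓ → 142
patient=Sven: ✓ → 177
patient=Jude: ✓ → 109
patient=Wes: ✓ → 178
patient=Noor: ✓ → 133
patient=Hiro: ✓ → 84
patient=Xiu: ✗
er_avg = (89 + 133 + 142 + 177 + 109 + 178 + 133 + 84) / 8 = 130.625
—
[gen_min: ward = 'GEN' OR age <= 47]
patient=Carmen: ✓ → 97
patient=Farah: ✓ → 89
patient=Kai: ✓ → 133
patient=Bob: ✓ → 108
patient=Quinn: ✗
patient=Sven: ✓ → 177
patient=Jude: ✓ → 109
patient=Wes: ✗
patient=Noor: ✓ → 133
patient=Hiro: ✗
patient=Xiu: ✗
gen_min = MIN(97, 89, 133, 108, 177, 109, 133) = 89

icu_sum=572, er_avg=130.625, gen_min=89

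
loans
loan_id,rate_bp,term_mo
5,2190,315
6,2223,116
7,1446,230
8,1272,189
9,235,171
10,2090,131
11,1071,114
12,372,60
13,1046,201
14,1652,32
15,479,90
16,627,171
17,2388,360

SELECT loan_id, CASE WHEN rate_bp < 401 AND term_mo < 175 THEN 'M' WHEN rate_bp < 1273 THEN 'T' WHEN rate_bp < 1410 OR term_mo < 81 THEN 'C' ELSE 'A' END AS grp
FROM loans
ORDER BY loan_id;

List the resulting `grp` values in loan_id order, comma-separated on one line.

loan_id=5: ELSE → A
loan_id=6: ELSE → A
loan_id=7: ELSE → A
loan_id=8: rate_bp < 1273 → T
loan_id=9: rate_bp < 401 AND term_mo < 175 → M
loan_id=10: ELSE → A
loan_id=11: rate_bp < 1273 → T
loan_id=12: rate_bp < 401 AND term_mo < 175 → M
loan_id=13: rate_bp < 1273 → T
loan_id=14: rate_bp < 1410 OR term_mo < 81 → C
loan_id=15: rate_bp < 1273 → T
loan_id=16: rate_bp < 1273 → T
loan_id=17: ELSE → A

A, A, A, T, M, A, T, M, T, C, T, T, A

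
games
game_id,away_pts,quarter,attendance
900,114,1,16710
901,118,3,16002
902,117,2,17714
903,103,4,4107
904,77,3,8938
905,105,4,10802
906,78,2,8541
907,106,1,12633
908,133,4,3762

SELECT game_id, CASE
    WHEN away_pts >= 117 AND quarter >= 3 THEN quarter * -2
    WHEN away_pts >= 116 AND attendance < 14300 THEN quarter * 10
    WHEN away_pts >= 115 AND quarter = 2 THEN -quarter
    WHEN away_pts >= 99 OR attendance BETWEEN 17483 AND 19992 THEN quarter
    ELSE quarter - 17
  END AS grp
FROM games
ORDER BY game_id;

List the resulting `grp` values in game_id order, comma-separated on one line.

1, -6, -2, 4, -14, 4, -15, 1, -8

game_id=900: away_pts >= 99 OR attendance BETWEEN 17483 AND 19992 → 1
game_id=901: away_pts >= 117 AND quarter >= 3 → -6
game_id=902: away_pts >= 115 AND quarter = 2 → -2
game_id=903: away_pts >= 99 OR attendance BETWEEN 17483 AND 19992 → 4
game_id=904: ELSE → -14
game_id=905: away_pts >= 99 OR attendance BETWEEN 17483 AND 19992 → 4
game_id=906: ELSE → -15
game_id=907: away_pts >= 99 OR attendance BETWEEN 17483 AND 19992 → 1
game_id=908: away_pts >= 117 AND quarter >= 3 → -8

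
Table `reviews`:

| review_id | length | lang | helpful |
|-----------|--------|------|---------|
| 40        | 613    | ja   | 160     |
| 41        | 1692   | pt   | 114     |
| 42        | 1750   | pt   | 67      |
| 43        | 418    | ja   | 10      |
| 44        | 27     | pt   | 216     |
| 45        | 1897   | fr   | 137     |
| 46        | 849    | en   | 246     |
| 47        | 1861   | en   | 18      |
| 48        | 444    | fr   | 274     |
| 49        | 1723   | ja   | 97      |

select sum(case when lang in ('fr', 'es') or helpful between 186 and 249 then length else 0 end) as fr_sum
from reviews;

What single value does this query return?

3217

review_id=40: ✗
review_id=41: ✗
review_id=42: ✗
review_id=43: ✗
review_id=44: ✓ → 27
review_id=45: ✓ → 1897
review_id=46: ✓ → 849
review_id=47: ✗
review_id=48: ✓ → 444
review_id=49: ✗
fr_sum = 27 + 1897 + 849 + 444 = 3217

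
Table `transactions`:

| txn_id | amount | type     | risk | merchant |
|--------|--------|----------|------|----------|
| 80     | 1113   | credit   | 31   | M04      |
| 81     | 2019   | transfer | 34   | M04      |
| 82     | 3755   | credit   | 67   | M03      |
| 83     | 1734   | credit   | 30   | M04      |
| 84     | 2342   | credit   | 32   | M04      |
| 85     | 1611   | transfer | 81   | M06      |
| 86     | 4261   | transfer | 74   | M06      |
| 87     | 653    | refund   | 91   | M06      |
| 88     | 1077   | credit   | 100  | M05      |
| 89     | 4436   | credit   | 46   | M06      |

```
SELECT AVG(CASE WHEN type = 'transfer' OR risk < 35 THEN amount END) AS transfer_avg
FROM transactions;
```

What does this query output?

2180

txn_id=80: ✓ → 1113
txn_id=81: ✓ → 2019
txn_id=82: ✗
txn_id=83: ✓ → 1734
txn_id=84: ✓ → 2342
txn_id=85: ✓ → 1611
txn_id=86: ✓ → 4261
txn_id=87: ✗
txn_id=88: ✗
txn_id=89: ✗
transfer_avg = (1113 + 2019 + 1734 + 2342 + 1611 + 4261) / 6 = 2180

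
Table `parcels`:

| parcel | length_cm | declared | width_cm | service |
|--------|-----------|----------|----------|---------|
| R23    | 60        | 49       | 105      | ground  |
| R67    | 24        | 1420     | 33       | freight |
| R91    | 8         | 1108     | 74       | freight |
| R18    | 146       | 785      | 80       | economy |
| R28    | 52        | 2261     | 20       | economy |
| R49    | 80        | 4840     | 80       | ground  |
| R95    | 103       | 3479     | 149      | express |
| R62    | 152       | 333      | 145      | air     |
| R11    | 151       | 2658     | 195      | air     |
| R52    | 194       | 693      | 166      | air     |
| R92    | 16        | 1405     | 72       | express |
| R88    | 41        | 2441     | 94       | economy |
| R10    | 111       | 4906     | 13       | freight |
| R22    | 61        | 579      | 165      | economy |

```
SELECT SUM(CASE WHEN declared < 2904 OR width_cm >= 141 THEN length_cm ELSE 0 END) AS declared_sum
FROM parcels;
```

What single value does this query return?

parcel=R23: ✓ → 60
parcel=R67: ✓ → 24
parcel=R91: ✓ → 8
parcel=R18: ✓ → 146
parcel=R28: ✓ → 52
parcel=R49: ✗
parcel=R95: ✓ → 103
parcel=R62: ✓ → 152
parcel=R11: ✓ → 151
parcel=R52: ✓ → 194
parcel=R92: ✓ → 16
parcel=R88: ✓ → 41
parcel=R10: ✗
parcel=R22: ✓ → 61
declared_sum = 60 + 24 + 8 + 146 + 52 + 103 + 152 + 151 + 194 + 16 + 41 + 61 = 1008

1008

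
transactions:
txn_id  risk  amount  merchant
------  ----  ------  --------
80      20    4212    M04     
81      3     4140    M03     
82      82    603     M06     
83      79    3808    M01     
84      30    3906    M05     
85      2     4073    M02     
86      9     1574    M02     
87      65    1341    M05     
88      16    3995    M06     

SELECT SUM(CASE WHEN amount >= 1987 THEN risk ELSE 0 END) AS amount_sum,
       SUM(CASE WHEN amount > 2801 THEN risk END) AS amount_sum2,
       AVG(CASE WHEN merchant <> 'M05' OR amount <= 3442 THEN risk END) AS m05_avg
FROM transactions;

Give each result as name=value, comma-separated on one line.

amount_sum=150, amount_sum2=150, m05_avg=34.5

[amount_sum: amount >= 1987]
txn_id=80: ✓ → 20
txn_id=81: ✓ → 3
txn_id=82: ✗
txn_id=83: ✓ → 79
txn_id=84: ✓ → 30
txn_id=85: ✓ → 2
txn_id=86: ✗
txn_id=87: ✗
txn_id=88: ✓ → 16
amount_sum = 20 + 3 + 79 + 30 + 2 + 16 = 150
—
[amount_sum2: amount > 2801]
txn_id=80: ✓ → 20
txn_id=81: ✓ → 3
txn_id=82: ✗
txn_id=83: ✓ → 79
txn_id=84: ✓ → 30
txn_id=85: ✓ → 2
txn_id=86: ✗
txn_id=87: ✗
txn_id=88: ✓ → 16
amount_sum2 = 20 + 3 + 79 + 30 + 2 + 16 = 150
—
[m05_avg: merchant <> 'M05' OR amount <= 3442]
txn_id=80: ✓ → 20
txn_id=81: ✓ → 3
txn_id=82: ✓ → 82
txn_id=83: ✓ → 79
txn_id=84: ✗
txn_id=85: ✓ → 2
txn_id=86: ✓ → 9
txn_id=87: ✓ → 65
txn_id=88: ✓ → 16
m05_avg = (20 + 3 + 82 + 79 + 2 + 9 + 65 + 16) / 8 = 34.5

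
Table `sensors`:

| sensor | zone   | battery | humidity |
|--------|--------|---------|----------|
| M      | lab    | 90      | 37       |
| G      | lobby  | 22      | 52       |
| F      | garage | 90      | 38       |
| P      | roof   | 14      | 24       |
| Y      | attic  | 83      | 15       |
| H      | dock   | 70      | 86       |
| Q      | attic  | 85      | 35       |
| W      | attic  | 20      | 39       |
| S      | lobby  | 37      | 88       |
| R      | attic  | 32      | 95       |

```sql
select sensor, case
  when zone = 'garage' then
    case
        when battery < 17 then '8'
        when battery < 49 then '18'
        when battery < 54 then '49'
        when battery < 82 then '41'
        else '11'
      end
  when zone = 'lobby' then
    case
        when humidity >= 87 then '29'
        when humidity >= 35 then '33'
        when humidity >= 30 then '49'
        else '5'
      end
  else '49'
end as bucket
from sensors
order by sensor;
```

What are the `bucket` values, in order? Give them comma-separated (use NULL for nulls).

11, 33, 49, 49, 49, 49, 49, 29, 49, 49

sensor=F: zone='garage' → inner[ELSE] → 11
sensor=G: zone='lobby' → inner[humidity >= 35] → 33
sensor=H: zone='dock' → outer ELSE → 49
sensor=M: zone='lab' → outer ELSE → 49
sensor=P: zone='roof' → outer ELSE → 49
sensor=Q: zone='attic' → outer ELSE → 49
sensor=R: zone='attic' → outer ELSE → 49
sensor=S: zone='lobby' → inner[humidity >= 87] → 29
sensor=W: zone='attic' → outer ELSE → 49
sensor=Y: zone='attic' → outer ELSE → 49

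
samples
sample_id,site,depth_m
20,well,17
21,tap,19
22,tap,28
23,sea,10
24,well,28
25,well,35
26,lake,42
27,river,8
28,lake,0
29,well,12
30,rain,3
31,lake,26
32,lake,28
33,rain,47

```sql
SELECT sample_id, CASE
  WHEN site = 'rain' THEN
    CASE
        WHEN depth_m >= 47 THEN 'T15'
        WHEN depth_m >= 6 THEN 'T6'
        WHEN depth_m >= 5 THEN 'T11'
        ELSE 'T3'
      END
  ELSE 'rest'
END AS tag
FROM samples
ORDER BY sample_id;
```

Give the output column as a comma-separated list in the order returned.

rest, rest, rest, rest, rest, rest, rest, rest, rest, rest, T3, rest, rest, T15

sample_id=20: site='well' → outer ELSE → rest
sample_id=21: site='tap' → outer ELSE → rest
sample_id=22: site='tap' → outer ELSE → rest
sample_id=23: site='sea' → outer ELSE → rest
sample_id=24: site='well' → outer ELSE → rest
sample_id=25: site='well' → outer ELSE → rest
sample_id=26: site='lake' → outer ELSE → rest
sample_id=27: site='river' → outer ELSE → rest
sample_id=28: site='lake' → outer ELSE → rest
sample_id=29: site='well' → outer ELSE → rest
sample_id=30: site='rain' → inner[ELSE] → T3
sample_id=31: site='lake' → outer ELSE → rest
sample_id=32: site='lake' → outer ELSE → rest
sample_id=33: site='rain' → inner[depth_m >= 47] → T15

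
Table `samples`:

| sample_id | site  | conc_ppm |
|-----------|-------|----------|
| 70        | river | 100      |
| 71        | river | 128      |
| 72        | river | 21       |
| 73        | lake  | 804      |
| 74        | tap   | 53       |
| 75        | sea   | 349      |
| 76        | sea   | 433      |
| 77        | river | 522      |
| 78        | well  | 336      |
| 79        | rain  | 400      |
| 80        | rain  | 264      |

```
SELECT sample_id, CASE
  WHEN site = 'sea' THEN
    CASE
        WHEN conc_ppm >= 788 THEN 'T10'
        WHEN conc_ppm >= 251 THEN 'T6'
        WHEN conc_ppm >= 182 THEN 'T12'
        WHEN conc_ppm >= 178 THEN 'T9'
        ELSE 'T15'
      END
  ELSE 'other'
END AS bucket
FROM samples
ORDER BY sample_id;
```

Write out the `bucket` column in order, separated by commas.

sample_id=70: site='river' → outer ELSE → other
sample_id=71: site='river' → outer ELSE → other
sample_id=72: site='river' → outer ELSE → other
sample_id=73: site='lake' → outer ELSE → other
sample_id=74: site='tap' → outer ELSE → other
sample_id=75: site='sea' → inner[conc_ppm >= 251] → T6
sample_id=76: site='sea' → inner[conc_ppm >= 251] → T6
sample_id=77: site='river' → outer ELSE → other
sample_id=78: site='well' → outer ELSE → other
sample_id=79: site='rain' → outer ELSE → other
sample_id=80: site='rain' → outer ELSE → other

other, other, other, other, other, T6, T6, other, other, other, other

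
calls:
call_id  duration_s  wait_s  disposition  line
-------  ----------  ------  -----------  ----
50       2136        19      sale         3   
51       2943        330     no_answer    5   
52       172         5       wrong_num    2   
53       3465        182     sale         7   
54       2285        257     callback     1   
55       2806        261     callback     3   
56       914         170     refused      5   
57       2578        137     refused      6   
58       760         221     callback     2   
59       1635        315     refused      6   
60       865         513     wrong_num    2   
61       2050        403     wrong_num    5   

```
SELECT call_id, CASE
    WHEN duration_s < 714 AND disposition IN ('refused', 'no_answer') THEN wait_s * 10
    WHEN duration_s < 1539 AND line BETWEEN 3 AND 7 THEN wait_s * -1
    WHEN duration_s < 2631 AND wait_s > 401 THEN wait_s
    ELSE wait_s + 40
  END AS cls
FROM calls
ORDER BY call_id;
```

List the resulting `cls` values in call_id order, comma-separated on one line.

call_id=50: ELSE → 59
call_id=51: ELSE → 370
call_id=52: ELSE → 45
call_id=53: ELSE → 222
call_id=54: ELSE → 297
call_id=55: ELSE → 301
call_id=56: duration_s < 1539 AND line BETWEEN 3 AND 7 → -170
call_id=57: ELSE → 177
call_id=58: ELSE → 261
call_id=59: ELSE → 355
call_id=60: duration_s < 2631 AND wait_s > 401 → 513
call_id=61: duration_s < 2631 AND wait_s > 401 → 403

59, 370, 45, 222, 297, 301, -170, 177, 261, 355, 513, 403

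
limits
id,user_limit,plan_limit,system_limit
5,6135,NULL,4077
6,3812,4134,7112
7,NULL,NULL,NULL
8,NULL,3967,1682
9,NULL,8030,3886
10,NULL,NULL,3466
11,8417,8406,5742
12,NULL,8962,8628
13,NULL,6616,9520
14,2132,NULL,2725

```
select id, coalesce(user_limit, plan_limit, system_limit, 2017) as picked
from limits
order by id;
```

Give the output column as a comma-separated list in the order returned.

id=5: user_limit=6135 → 6135
id=6: user_limit=3812 → 3812
id=7: user_limit=NULL, plan_limit=NULL, system_limit=NULL, → literal 2017 → 2017
id=8: user_limit=NULL, plan_limit=3967 → 3967
id=9: user_limit=NULL, plan_limit=8030 → 8030
id=10: user_limit=NULL, plan_limit=NULL, system_limit=3466 → 3466
id=11: user_limit=8417 → 8417
id=12: user_limit=NULL, plan_limit=8962 → 8962
id=13: user_limit=NULL, plan_limit=6616 → 6616
id=14: user_limit=2132 → 2132

6135, 3812, 2017, 3967, 8030, 3466, 8417, 8962, 6616, 2132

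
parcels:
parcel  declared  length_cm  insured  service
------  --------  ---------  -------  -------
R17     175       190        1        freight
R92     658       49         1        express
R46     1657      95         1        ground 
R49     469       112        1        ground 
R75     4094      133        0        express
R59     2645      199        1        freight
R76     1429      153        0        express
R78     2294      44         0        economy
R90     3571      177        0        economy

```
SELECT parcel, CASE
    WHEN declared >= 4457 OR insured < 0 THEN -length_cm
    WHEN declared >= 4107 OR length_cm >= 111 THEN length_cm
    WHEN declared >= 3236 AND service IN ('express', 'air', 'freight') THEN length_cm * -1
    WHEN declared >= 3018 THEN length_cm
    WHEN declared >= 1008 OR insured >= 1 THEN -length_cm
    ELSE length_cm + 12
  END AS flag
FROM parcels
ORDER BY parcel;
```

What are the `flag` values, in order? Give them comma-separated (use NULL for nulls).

190, -95, 112, 199, 133, 153, -44, 177, -49

parcel=R17: declared >= 4107 OR length_cm >= 111 → 190
parcel=R46: declared >= 1008 OR insured >= 1 → -95
parcel=R49: declared >= 4107 OR length_cm >= 111 → 112
parcel=R59: declared >= 4107 OR length_cm >= 111 → 199
parcel=R75: declared >= 4107 OR length_cm >= 111 → 133
parcel=R76: declared >= 4107 OR length_cm >= 111 → 153
parcel=R78: declared >= 1008 OR insured >= 1 → -44
parcel=R90: declared >= 4107 OR length_cm >= 111 → 177
parcel=R92: declared >= 1008 OR insured >= 1 → -49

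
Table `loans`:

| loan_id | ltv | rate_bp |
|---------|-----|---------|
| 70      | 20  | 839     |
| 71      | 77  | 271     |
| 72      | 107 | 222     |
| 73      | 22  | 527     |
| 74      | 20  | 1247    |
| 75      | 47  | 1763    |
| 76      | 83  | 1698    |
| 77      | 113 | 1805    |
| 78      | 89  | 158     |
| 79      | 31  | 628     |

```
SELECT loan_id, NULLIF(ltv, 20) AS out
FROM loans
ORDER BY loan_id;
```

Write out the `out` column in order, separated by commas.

loan_id=70: ltv=20 vs 20: equal → NULL
loan_id=71: ltv=77 vs 20: differ → 77
loan_id=72: ltv=107 vs 20: differ → 107
loan_id=73: ltv=22 vs 20: differ → 22
loan_id=74: ltv=20 vs 20: equal → NULL
loan_id=75: ltv=47 vs 20: differ → 47
loan_id=76: ltv=83 vs 20: differ → 83
loan_id=77: ltv=113 vs 20: differ → 113
loan_id=78: ltv=89 vs 20: differ → 89
loan_id=79: ltv=31 vs 20: differ → 31

NULL, 77, 107, 22, NULL, 47, 83, 113, 89, 31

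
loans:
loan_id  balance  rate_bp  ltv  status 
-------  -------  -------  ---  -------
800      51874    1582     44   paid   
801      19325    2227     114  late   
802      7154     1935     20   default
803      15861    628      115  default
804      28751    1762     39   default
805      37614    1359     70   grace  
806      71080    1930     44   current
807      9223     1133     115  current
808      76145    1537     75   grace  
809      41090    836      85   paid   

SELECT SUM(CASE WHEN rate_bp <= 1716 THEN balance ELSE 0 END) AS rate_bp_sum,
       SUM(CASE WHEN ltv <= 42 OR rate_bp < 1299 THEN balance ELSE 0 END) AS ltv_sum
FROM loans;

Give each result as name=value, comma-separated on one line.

rate_bp_sum=231807, ltv_sum=102079

[rate_bp_sum: rate_bp <= 1716]
loan_id=800: ✓ → 51874
loan_id=801: ✗
loan_id=802: ✗
loan_id=803: ✓ → 15861
loan_id=804: ✗
loan_id=805: ✓ → 37614
loan_id=806: ✗
loan_id=807: ✓ → 9223
loan_id=808: ✓ → 76145
loan_id=809: ✓ → 41090
rate_bp_sum = 51874 + 15861 + 37614 + 9223 + 76145 + 41090 = 231807
—
[ltv_sum: ltv <= 42 OR rate_bp < 1299]
loan_id=800: ✗
loan_id=801: ✗
loan_id=802: ✓ → 7154
loan_id=803: ✓ → 15861
loan_id=804: ✓ → 28751
loan_id=805: ✗
loan_id=806: ✗
loan_id=807: ✓ → 9223
loan_id=808: ✗
loan_id=809: ✓ → 41090
ltv_sum = 7154 + 15861 + 28751 + 9223 + 41090 = 102079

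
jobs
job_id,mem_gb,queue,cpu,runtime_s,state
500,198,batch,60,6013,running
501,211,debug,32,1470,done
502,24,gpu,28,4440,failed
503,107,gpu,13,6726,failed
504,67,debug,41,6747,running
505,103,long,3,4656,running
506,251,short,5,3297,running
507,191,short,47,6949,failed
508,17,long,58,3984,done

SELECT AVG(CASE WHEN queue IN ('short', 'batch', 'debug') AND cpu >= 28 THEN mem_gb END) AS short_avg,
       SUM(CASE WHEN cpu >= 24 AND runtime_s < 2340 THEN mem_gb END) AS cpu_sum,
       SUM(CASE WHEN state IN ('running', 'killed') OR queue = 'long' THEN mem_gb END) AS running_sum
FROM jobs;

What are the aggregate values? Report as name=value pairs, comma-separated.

[short_avg: queue IN ('short', 'batch', 'debug') AND cpu >= 28]
job_id=500: ✓ → 198
job_id=501: ✓ → 211
job_id=502: ✗
job_id=503: ✗
job_id=504: ✓ → 67
job_id=505: ✗
job_id=506: ✗
job_id=507: ✓ → 191
job_id=508: ✗
short_avg = (198 + 211 + 67 + 191) / 4 = 166.75
—
[cpu_sum: cpu >= 24 AND runtime_s < 2340]
job_id=500: ✗
job_id=501: ✓ → 211
job_id=502: ✗
job_id=503: ✗
job_id=504: ✗
job_id=505: ✗
job_id=506: ✗
job_id=507: ✗
job_id=508: ✗
cpu_sum = 211
—
[running_sum: state IN ('running', 'killed') OR queue = 'long']
job_id=500: ✓ → 198
job_id=501: ✗
job_id=502: ✗
job_id=503: ✗
job_id=504: ✓ → 67
job_id=505: ✓ → 103
job_id=506: ✓ → 251
job_id=507: ✗
job_id=508: ✓ → 17
running_sum = 198 + 67 + 103 + 251 + 17 = 636

short_avg=166.75, cpu_sum=211, running_sum=636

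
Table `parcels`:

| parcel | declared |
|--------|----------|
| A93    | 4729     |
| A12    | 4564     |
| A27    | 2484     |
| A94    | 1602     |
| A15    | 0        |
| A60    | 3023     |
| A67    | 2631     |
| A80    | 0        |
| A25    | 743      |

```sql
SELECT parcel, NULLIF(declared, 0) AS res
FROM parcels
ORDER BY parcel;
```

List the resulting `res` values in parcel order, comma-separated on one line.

parcel=A12: declared=4564 vs 0: differ → 4564
parcel=A15: declared=0 vs 0: equal → NULL
parcel=A25: declared=743 vs 0: differ → 743
parcel=A27: declared=2484 vs 0: differ → 2484
parcel=A60: declared=3023 vs 0: differ → 3023
parcel=A67: declared=2631 vs 0: differ → 2631
parcel=A80: declared=0 vs 0: equal → NULL
parcel=A93: declared=4729 vs 0: differ → 4729
parcel=A94: declared=1602 vs 0: differ → 1602

4564, NULL, 743, 2484, 3023, 2631, NULL, 4729, 1602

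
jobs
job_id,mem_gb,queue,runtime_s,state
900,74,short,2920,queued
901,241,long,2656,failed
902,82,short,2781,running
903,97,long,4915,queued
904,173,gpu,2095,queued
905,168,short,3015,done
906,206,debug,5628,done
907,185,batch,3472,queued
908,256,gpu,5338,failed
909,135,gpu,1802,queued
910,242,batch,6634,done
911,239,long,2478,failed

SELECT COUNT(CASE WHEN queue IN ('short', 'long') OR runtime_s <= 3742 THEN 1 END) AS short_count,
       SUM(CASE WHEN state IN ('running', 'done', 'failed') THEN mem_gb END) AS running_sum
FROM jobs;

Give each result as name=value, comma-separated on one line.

[short_count: queue IN ('short', 'long') OR runtime_s <= 3742]
job_id=900: ✓ → 1
job_id=901: ✓ → 1
job_id=902: ✓ → 1
job_id=903: ✓ → 1
job_id=904: ✓ → 1
job_id=905: ✓ → 1
job_id=906: ✗
job_id=907: ✓ → 1
job_id=908: ✗
job_id=909: ✓ → 1
job_id=910: ✗
job_id=911: ✓ → 1
short_count = COUNT(1, 1, 1, 1, 1, 1, 1, 1, 1) = 9
—
[running_sum: state IN ('running', 'done', 'failed')]
job_id=900: ✗
job_id=901: ✓ → 241
job_id=902: ✓ → 82
job_id=903: ✗
job_id=904: ✗
job_id=905: ✓ → 168
job_id=906: ✓ → 206
job_id=907: ✗
job_id=908: ✓ → 256
job_id=909: ✗
job_id=910: ✓ → 242
job_id=911: ✓ → 239
running_sum = 241 + 82 + 168 + 206 + 256 + 242 + 239 = 1434

short_count=9, running_sum=1434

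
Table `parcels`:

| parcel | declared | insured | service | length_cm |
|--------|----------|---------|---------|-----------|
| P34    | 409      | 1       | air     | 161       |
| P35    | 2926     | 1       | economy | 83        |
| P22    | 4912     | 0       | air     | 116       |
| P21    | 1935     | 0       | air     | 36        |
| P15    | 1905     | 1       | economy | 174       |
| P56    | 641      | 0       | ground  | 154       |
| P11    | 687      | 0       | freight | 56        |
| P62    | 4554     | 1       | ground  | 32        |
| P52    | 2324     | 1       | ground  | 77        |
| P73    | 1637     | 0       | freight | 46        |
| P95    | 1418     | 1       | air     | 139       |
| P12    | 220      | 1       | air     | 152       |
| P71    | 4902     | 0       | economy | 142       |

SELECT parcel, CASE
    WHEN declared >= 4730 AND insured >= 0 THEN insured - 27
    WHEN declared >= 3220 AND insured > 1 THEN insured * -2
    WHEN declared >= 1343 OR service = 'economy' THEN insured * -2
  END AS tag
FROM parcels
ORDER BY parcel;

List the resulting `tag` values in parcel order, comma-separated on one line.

NULL, NULL, -2, 0, -27, NULL, -2, -2, NULL, -2, -27, 0, -2

parcel=P11: (no match → NULL) → NULL
parcel=P12: (no match → NULL) → NULL
parcel=P15: declared >= 1343 OR service = 'economy' → -2
parcel=P21: declared >= 1343 OR service = 'economy' → 0
parcel=P22: declared >= 4730 AND insured >= 0 → -27
parcel=P34: (no match → NULL) → NULL
parcel=P35: declared >= 1343 OR service = 'economy' → -2
parcel=P52: declared >= 1343 OR service = 'economy' → -2
parcel=P56: (no match → NULL) → NULL
parcel=P62: declared >= 1343 OR service = 'economy' → -2
parcel=P71: declared >= 4730 AND insured >= 0 → -27
parcel=P73: declared >= 1343 OR service = 'economy' → 0
parcel=P95: declared >= 1343 OR service = 'economy' → -2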